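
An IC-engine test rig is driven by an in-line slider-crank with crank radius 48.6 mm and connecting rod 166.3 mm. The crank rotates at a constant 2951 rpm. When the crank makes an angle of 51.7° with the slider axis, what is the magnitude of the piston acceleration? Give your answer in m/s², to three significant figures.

ω = 2π·2951/60 = 309 rad/s
x(θ) = r cosθ + √(L² − r² sin²θ); with ω constant, a = ω²·d²x/dθ².
d²x/dθ² = −r cosθ − r²(cos2θ)/√u − r⁴ sin²2θ/(4u^{3/2}),  u = L² − r² sin²θ = 0.026201 m².
Substituting r = 0.0486 m, L = 0.1663 m, θ = 51.7°: d²x/dθ² = -0.027051 m.
a = ω²·d²x/dθ² = (309)²·(-0.027051) = -2583.3 m/s²;  |a| = 2583.3 m/s².

2580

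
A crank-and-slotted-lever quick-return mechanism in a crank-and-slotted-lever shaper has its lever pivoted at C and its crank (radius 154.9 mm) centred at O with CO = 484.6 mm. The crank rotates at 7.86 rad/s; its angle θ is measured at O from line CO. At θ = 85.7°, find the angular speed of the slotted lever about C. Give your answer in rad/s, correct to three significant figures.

0.862

ω = 7.86 rad/s
Crank pin A relative to C: A = (d + r cosθ, r sinθ); lever angle φ = atan2(r sinθ, d + r cosθ).
Differentiating tanφ: φ̇ = rω(d cosθ + r)/(d² + r² + 2dr cosθ).
d² + r² + 2dr cosθ = |CA|² = 0.270088 m²;  d cosθ + r = +0.19123 m.
|ω_lever| = |0.1549·7.86·+0.19123| / 0.270088 = 0.86206 rad/s.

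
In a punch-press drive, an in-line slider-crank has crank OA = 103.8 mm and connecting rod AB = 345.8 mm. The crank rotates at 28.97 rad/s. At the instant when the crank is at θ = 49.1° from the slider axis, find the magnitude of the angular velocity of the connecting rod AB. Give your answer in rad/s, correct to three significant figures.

ω = 28.97 rad/s
The rod makes angle φ with the slider axis where L sinφ = r sinθ; differentiating, L cosφ·φ̇ = r ω cosθ.
L cosφ = √(L² − r² sin²θ) = 0.33678 m.
|ω_rod| = r ω |cosθ| / √(L² − r² sin²θ) = 0.1038·28.97·0.65474/0.33678 = 5.8461 rad/s.

5.85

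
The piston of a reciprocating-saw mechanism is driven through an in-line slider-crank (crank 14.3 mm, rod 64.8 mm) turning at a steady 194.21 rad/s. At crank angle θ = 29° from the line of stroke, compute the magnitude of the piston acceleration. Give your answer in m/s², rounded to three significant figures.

536

ω = 194.2 rad/s
x(θ) = r cosθ + √(L² − r² sin²θ); with ω constant, a = ω²·d²x/dθ².
d²x/dθ² = −r cosθ − r²(cos2θ)/√u − r⁴ sin²2θ/(4u^{3/2}),  u = L² − r² sin²θ = 0.00415098 m².
Substituting r = 0.0143 m, L = 0.0648 m, θ = 29°: d²x/dθ² = -0.014217 m.
a = ω²·d²x/dθ² = (194.2)²·(-0.014217) = -536.23 m/s²;  |a| = 536.23 m/s².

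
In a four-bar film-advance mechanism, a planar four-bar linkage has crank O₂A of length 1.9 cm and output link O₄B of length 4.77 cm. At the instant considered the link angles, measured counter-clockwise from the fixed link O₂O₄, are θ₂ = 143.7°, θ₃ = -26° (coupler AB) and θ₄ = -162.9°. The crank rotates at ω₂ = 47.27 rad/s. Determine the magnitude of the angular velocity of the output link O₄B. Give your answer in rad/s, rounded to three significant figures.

4.93

ω₂ = 47.27 rad/s
Differentiating the loop-closure r₂e^{iθ₂}+r₃e^{iθ₃}=r₁+r₄e^{iθ₄} gives r₂ω₂e^{iθ₂}+r₃ω₃e^{iθ₃}=r₄ω₄e^{iθ₄}.
Eliminating the other unknown: ω₄ = r₂ω₂ sin(θ₂−θ₃) / [r₄ sin(θ₄−θ₃)].
Numerator sine = +0.17880; denominator sine = -0.68327.
Result = 0.019·47.27·(+0.17880) / (0.0477·(-0.68327)) = -4.9272 rad/s; magnitude 4.9272 rad/s.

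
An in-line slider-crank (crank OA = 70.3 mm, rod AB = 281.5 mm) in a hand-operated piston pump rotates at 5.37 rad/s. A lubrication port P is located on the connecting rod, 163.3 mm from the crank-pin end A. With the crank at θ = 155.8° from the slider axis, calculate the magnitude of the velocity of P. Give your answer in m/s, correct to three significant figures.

0.197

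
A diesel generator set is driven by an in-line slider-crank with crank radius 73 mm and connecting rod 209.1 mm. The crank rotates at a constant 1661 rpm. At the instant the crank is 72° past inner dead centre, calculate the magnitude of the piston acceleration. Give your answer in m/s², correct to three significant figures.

ω = 2π·1661/60 = 173.9 rad/s
x(θ) = r cosθ + √(L² − r² sin²θ); with ω constant, a = ω²·d²x/dθ².
d²x/dθ² = −r cosθ − r²(cos2θ)/√u − r⁴ sin²2θ/(4u^{3/2}),  u = L² − r² sin²θ = 0.0389027 m².
Substituting r = 0.073 m, L = 0.2091 m, θ = 72°: d²x/dθ² = -0.0010197 m.
a = ω²·d²x/dθ² = (173.9)²·(-0.0010197) = -30.852 m/s²;  |a| = 30.852 m/s².

30.9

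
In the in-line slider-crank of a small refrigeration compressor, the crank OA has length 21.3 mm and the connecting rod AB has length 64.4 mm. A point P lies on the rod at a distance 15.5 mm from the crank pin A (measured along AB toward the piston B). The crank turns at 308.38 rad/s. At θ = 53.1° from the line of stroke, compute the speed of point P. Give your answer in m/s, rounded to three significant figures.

6.27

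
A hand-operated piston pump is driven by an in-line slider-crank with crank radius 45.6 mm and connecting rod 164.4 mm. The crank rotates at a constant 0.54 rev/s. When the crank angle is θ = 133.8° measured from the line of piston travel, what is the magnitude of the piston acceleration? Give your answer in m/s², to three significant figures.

0.367

ω = 2π·0.54 = 3.393 rad/s
x(θ) = r cosθ + √(L² − r² sin²θ); with ω constant, a = ω²·d²x/dθ².
d²x/dθ² = −r cosθ − r²(cos2θ)/√u − r⁴ sin²2θ/(4u^{3/2}),  u = L² − r² sin²θ = 0.0259441 m².
Substituting r = 0.0456 m, L = 0.1644 m, θ = 133.8°: d²x/dθ² = +0.031844 m.
a = ω²·d²x/dθ² = (3.393)²·(+0.031844) = +0.36659 m/s²;  |a| = 0.36659 m/s².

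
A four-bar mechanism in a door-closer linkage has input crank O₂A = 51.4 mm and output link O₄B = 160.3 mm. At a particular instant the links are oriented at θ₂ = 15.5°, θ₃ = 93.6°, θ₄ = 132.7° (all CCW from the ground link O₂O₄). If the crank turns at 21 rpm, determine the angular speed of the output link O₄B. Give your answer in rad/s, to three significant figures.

1.09

ω₂ = 2.199 rad/s (from 21 rpm).
Differentiating the loop-closure r₂e^{iθ₂}+r₃e^{iθ₃}=r₁+r₄e^{iθ₄} gives r₂ω₂e^{iθ₂}+r₃ω₃e^{iθ₃}=r₄ω₄e^{iθ₄}.
Eliminating the other unknown: ω₄ = r₂ω₂ sin(θ₂−θ₃) / [r₄ sin(θ₄−θ₃)].
Numerator sine = -0.97851; denominator sine = +0.63068.
Result = 0.0514·2.199·(-0.97851) / (0.1603·(+0.63068)) = -1.094 rad/s; magnitude 1.094 rad/s.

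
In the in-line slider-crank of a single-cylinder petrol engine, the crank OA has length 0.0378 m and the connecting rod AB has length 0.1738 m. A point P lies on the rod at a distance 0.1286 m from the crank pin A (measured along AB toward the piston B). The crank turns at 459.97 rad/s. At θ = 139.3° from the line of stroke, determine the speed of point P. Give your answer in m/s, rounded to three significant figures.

ω = 460 rad/s.  Crank-pin speed |V_A| = rω = 17.387 m/s, perpendicular to OA.
Rod angle: sinφ = −(r/L) sinθ ⇒ φ = -8.154°; ω_rod = −rω cosθ/√(L²−r²sin²θ) = +76.618 rad/s.
V_P = V_A + ω_rod × AP, with AP = 0.1286 m along the rod.
Components: V_Px = −rω sinθ − a·ω_rod·sinφ = -9.9405 m/s;  V_Py = rω cosθ + a·ω_rod·cosφ = -3.4281 m/s.
|V_P| = √(V_Px² + V_Py²) = 10.515 m/s.

10.5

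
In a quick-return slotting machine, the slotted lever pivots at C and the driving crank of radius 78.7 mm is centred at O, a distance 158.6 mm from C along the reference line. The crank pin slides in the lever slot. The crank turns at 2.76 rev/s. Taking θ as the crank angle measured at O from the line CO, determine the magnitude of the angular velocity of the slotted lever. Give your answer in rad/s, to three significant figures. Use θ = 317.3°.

ω = 17.34 rad/s (from 2.76 rev/s).
Crank pin A relative to C: A = (d + r cosθ, r sinθ); lever angle φ = atan2(r sinθ, d + r cosθ).
Differentiating tanφ: φ̇ = rω(d cosθ + r)/(d² + r² + 2dr cosθ).
d² + r² + 2dr cosθ = |CA|² = 0.0496938 m²;  d cosθ + r = +0.19526 m.
|ω_lever| = |0.0787·17.34·+0.19526| / 0.0496938 = 5.3625 rad/s.

5.36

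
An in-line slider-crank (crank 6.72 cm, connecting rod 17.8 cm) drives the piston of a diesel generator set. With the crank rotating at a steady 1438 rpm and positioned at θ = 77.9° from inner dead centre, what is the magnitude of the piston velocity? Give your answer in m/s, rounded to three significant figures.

ω = 2π·1438/60 = 150.6 rad/s
For an in-line slider-crank, x = r cosθ + √(L² − r² sin²θ), so v = −rω sinθ·[1 + r cosθ/√(L² − r² sin²θ)].
With r = 0.0672 m, L = 0.178 m, θ = 77.9°: √(L² − r² sin²θ) = 0.16543 m.
v = −0.0672·150.6·0.97778·[1 + 0.0672·0.20962/0.16543] = -10.737 m/s.
|v| = 10.737 m/s.

10.7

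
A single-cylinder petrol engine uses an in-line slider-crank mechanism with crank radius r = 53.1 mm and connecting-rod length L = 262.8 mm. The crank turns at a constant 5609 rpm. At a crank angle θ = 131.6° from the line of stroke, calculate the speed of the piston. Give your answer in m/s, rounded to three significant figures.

ω = 2π·5609/60 = 587.4 rad/s
For an in-line slider-crank, x = r cosθ + √(L² − r² sin²θ), so v = −rω sinθ·[1 + r cosθ/√(L² − r² sin²θ)].
With r = 0.0531 m, L = 0.2628 m, θ = 131.6°: √(L² − r² sin²θ) = 0.25978 m.
v = −0.0531·587.4·0.74780·[1 + 0.0531·-0.66393/0.25978] = -20.158 m/s.
|v| = 20.158 m/s.

20.2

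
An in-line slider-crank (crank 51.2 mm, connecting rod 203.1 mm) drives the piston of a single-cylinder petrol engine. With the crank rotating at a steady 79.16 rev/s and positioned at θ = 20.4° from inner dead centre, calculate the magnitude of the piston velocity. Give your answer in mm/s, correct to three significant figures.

ω = 2π·79.2 = 497.4 rad/s
For an in-line slider-crank, x = r cosθ + √(L² − r² sin²θ), so v = −rω sinθ·[1 + r cosθ/√(L² − r² sin²θ)].
With r = 0.0512 m, L = 0.2031 m, θ = 20.4°: √(L² − r² sin²θ) = 0.20231 m.
v = −0.0512·497.4·0.34857·[1 + 0.0512·0.93728/0.20231] = -10.982 m/s.
|v| = 10.982 m/s = 10982 mm/s.

11000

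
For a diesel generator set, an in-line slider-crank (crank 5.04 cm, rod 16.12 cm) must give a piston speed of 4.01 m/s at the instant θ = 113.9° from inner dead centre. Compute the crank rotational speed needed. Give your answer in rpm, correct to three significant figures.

958

For an in-line slider-crank, |v_piston| = rω|sinθ|·[1 + r cosθ/√(L² − r² sin²θ)].
With r = 0.0504 m, L = 0.1612 m, θ = 113.9°: the bracketed kinematic factor |dx/dθ| = 0.039988 m.
ω = v/|dx/dθ| = 4.01/0.039988 = 100.28 rad/s.
N = 60ω/(2π) = 957.62 rpm.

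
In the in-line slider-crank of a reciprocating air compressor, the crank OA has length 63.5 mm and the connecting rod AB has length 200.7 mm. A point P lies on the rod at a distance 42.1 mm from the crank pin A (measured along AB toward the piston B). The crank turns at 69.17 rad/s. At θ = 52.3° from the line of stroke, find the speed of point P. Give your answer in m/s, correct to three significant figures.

4.20

ω = 69.17 rad/s.  Crank-pin speed |V_A| = rω = 4.3923 m/s, perpendicular to OA.
Rod angle: sinφ = −(r/L) sinθ ⇒ φ = -14.497°; ω_rod = −rω cosθ/√(L²−r²sin²θ) = -13.823 rad/s.
V_P = V_A + ω_rod × AP, with AP = 0.0421 m along the rod.
Components: V_Px = −rω sinθ − a·ω_rod·sinφ = -3.621 m/s;  V_Py = rω cosθ + a·ω_rod·cosφ = +2.1226 m/s.
|V_P| = √(V_Px² + V_Py²) = 4.1972 m/s.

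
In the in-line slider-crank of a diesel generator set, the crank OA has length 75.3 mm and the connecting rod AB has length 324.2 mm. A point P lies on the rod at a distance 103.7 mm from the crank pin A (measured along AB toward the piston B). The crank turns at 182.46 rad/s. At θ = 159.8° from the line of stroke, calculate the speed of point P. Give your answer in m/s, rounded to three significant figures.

ω = 182.5 rad/s.  Crank-pin speed |V_A| = rω = 13.739 m/s, perpendicular to OA.
Rod angle: sinφ = −(r/L) sinθ ⇒ φ = -4.600°; ω_rod = −rω cosθ/√(L²−r²sin²θ) = +39.901 rad/s.
V_P = V_A + ω_rod × AP, with AP = 0.1037 m along the rod.
Components: V_Px = −rω sinθ − a·ω_rod·sinφ = -4.4123 m/s;  V_Py = rω cosθ + a·ω_rod·cosφ = -8.7698 m/s.
|V_P| = √(V_Px² + V_Py²) = 9.8172 m/s.

9.82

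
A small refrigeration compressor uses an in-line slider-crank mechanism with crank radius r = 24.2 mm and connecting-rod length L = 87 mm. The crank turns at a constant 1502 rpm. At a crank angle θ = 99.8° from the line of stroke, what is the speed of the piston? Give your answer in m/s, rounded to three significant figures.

ω = 2π·1502/60 = 157.3 rad/s
For an in-line slider-crank, x = r cosθ + √(L² − r² sin²θ), so v = −rω sinθ·[1 + r cosθ/√(L² − r² sin²θ)].
With r = 0.0242 m, L = 0.087 m, θ = 99.8°: √(L² − r² sin²θ) = 0.083668 m.
v = −0.0242·157.3·0.98541·[1 + 0.0242·-0.17021/0.083668] = -3.5662 m/s.
|v| = 3.5662 m/s.

3.57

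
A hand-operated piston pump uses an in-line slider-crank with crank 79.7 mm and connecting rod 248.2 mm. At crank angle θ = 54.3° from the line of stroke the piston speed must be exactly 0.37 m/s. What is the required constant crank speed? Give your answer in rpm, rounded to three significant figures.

For an in-line slider-crank, |v_piston| = rω|sinθ|·[1 + r cosθ/√(L² − r² sin²θ)].
With r = 0.0797 m, L = 0.2482 m, θ = 54.3°: the bracketed kinematic factor |dx/dθ| = 0.077286 m.
ω = v/|dx/dθ| = 0.37/0.077286 = 4.7874 rad/s.
N = 60ω/(2π) = 45.717 rpm.

45.7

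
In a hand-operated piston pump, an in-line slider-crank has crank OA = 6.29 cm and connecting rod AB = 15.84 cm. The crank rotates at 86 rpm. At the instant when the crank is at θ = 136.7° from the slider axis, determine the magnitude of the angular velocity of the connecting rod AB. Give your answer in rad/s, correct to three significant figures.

2.70

ω = 9.006 rad/s (converted from 86 rpm).
The rod makes angle φ with the slider axis where L sinφ = r sinθ; differentiating, L cosφ·φ̇ = r ω cosθ.
L cosφ = √(L² − r² sin²θ) = 0.15241 m.
|ω_rod| = r ω |cosθ| / √(L² − r² sin²θ) = 0.0629·9.006·0.72777/0.15241 = 2.7049 rad/s.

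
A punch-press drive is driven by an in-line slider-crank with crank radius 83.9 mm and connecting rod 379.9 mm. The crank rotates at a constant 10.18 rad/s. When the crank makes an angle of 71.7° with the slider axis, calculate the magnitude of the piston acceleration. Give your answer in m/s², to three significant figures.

1.16

ω = 10.18 rad/s
x(θ) = r cosθ + √(L² − r² sin²θ); with ω constant, a = ω²·d²x/dθ².
d²x/dθ² = −r cosθ − r²(cos2θ)/√u − r⁴ sin²2θ/(4u^{3/2}),  u = L² − r² sin²θ = 0.137979 m².
Substituting r = 0.0839 m, L = 0.3799 m, θ = 71.7°: d²x/dθ² = -0.011216 m.
a = ω²·d²x/dθ² = (10.18)²·(-0.011216) = -1.1624 m/s²;  |a| = 1.1624 m/s².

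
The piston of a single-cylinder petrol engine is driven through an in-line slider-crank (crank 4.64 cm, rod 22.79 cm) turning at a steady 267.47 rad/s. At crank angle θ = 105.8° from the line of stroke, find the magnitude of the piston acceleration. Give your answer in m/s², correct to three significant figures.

1490

ω = 267.5 rad/s
x(θ) = r cosθ + √(L² − r² sin²θ); with ω constant, a = ω²·d²x/dθ².
d²x/dθ² = −r cosθ − r²(cos2θ)/√u − r⁴ sin²2θ/(4u^{3/2}),  u = L² − r² sin²θ = 0.0499451 m².
Substituting r = 0.0464 m, L = 0.2279 m, θ = 105.8°: d²x/dθ² = +0.020811 m.
a = ω²·d²x/dθ² = (267.5)²·(+0.020811) = +1488.8 m/s²;  |a| = 1488.8 m/s².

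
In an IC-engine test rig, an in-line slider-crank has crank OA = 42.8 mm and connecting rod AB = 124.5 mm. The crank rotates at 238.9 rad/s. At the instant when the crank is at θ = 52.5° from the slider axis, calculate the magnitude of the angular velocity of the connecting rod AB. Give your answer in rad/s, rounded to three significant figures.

ω = 238.9 rad/s
The rod makes angle φ with the slider axis where L sinφ = r sinθ; differentiating, L cosφ·φ̇ = r ω cosθ.
L cosφ = √(L² − r² sin²θ) = 0.11978 m.
|ω_rod| = r ω |cosθ| / √(L² − r² sin²θ) = 0.0428·238.9·0.60876/0.11978 = 51.966 rad/s.

52.0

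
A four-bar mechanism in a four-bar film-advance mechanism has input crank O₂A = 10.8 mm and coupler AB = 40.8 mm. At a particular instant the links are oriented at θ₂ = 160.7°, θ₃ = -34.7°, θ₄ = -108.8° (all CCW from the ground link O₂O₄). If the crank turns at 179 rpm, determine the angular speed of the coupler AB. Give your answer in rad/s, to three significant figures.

ω₂ = 18.74 rad/s (from 179 rpm).
Differentiating the loop-closure r₂e^{iθ₂}+r₃e^{iθ₃}=r₁+r₄e^{iθ₄} gives r₂ω₂e^{iθ₂}+r₃ω₃e^{iθ₃}=r₄ω₄e^{iθ₄}.
Eliminating the other unknown: ω₃ = r₂ω₂ sin(θ₄−θ₂) / [r₃ sin(θ₃−θ₄)].
Numerator sine = +0.99996; denominator sine = +0.96174.
Result = 0.0108·18.74·(+0.99996) / (0.0408·(+0.96174)) = +5.1591 rad/s; magnitude 5.1591 rad/s.

5.16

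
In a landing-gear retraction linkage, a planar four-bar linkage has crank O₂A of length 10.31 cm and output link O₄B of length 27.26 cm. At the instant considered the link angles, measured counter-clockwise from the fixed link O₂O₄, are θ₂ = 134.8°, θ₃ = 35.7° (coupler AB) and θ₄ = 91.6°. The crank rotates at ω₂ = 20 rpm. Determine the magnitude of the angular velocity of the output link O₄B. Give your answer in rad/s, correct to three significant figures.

ω₂ = 2.094 rad/s (from 20 rpm).
Differentiating the loop-closure r₂e^{iθ₂}+r₃e^{iθ₃}=r₁+r₄e^{iθ₄} gives r₂ω₂e^{iθ₂}+r₃ω₃e^{iθ₃}=r₄ω₄e^{iθ₄}.
Eliminating the other unknown: ω₄ = r₂ω₂ sin(θ₂−θ₃) / [r₄ sin(θ₄−θ₃)].
Numerator sine = +0.98741; denominator sine = +0.82806.
Result = 0.1031·2.094·(+0.98741) / (0.2726·(+0.82806)) = +0.94456 rad/s; magnitude 0.94456 rad/s.

0.945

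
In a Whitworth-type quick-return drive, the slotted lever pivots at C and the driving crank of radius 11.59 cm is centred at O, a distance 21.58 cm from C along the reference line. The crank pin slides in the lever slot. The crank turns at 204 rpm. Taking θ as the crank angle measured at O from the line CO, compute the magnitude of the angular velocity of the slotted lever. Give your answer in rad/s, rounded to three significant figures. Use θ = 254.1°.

3.04

ω = 21.36 rad/s (from 204 rpm).
Crank pin A relative to C: A = (d + r cosθ, r sinθ); lever angle φ = atan2(r sinθ, d + r cosθ).
Differentiating tanφ: φ̇ = rω(d cosθ + r)/(d² + r² + 2dr cosθ).
d² + r² + 2dr cosθ = |CA|² = 0.0462983 m²;  d cosθ + r = +0.05678 m.
|ω_lever| = |0.1159·21.36·+0.05678| / 0.0462983 = 3.0365 rad/s.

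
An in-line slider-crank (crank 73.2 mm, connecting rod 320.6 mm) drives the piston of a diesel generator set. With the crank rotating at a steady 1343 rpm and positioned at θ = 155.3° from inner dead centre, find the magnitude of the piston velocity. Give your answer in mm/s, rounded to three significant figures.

3410

ω = 2π·1343/60 = 140.6 rad/s
For an in-line slider-crank, x = r cosθ + √(L² − r² sin²θ), so v = −rω sinθ·[1 + r cosθ/√(L² − r² sin²θ)].
With r = 0.0732 m, L = 0.3206 m, θ = 155.3°: √(L² − r² sin²θ) = 0.31914 m.
v = −0.0732·140.6·0.41787·[1 + 0.0732·-0.90851/0.31914] = -3.4054 m/s.
|v| = 3.4054 m/s = 3405.4 mm/s.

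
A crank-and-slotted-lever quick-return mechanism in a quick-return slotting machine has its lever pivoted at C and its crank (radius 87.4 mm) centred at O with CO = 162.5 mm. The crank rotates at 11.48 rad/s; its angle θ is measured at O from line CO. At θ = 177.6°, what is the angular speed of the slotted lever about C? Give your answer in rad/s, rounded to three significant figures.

ω = 11.48 rad/s
Crank pin A relative to C: A = (d + r cosθ, r sinθ); lever angle φ = atan2(r sinθ, d + r cosθ).
Differentiating tanφ: φ̇ = rω(d cosθ + r)/(d² + r² + 2dr cosθ).
d² + r² + 2dr cosθ = |CA|² = 0.00566493 m²;  d cosθ + r = -0.074957 m.
|ω_lever| = |0.0874·11.48·-0.074957| / 0.00566493 = 13.276 rad/s.

13.3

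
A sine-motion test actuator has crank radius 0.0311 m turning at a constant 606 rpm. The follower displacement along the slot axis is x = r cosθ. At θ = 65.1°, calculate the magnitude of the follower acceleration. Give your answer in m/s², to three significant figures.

52.7

ω = 63.46 rad/s (from 606 rpm).
x = r cosθ ⇒ ẍ = −rω² cosθ (ω constant).
|a| = rω²|cosθ| = 0.0311·(63.46)²·|cos 65.1°| = 52.733 m/s².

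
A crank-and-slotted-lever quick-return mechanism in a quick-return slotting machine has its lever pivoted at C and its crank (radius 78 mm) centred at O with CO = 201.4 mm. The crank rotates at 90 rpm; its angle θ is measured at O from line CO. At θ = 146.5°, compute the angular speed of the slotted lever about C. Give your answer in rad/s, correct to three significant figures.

ω = 9.425 rad/s (from 90 rpm).
Crank pin A relative to C: A = (d + r cosθ, r sinθ); lever angle φ = atan2(r sinθ, d + r cosθ).
Differentiating tanφ: φ̇ = rω(d cosθ + r)/(d² + r² + 2dr cosθ).
d² + r² + 2dr cosθ = |CA|² = 0.0204466 m²;  d cosθ + r = -0.089945 m.
|ω_lever| = |0.078·9.425·-0.089945| / 0.0204466 = 3.2338 rad/s.

3.23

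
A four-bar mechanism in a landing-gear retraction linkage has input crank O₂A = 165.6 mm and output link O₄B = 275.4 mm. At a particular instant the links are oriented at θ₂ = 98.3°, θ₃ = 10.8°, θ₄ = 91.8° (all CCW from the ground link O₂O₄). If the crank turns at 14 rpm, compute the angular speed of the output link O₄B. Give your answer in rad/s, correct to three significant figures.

ω₂ = 1.466 rad/s (from 14 rpm).
Differentiating the loop-closure r₂e^{iθ₂}+r₃e^{iθ₃}=r₁+r₄e^{iθ₄} gives r₂ω₂e^{iθ₂}+r₃ω₃e^{iθ₃}=r₄ω₄e^{iθ₄}.
Eliminating the other unknown: ω₄ = r₂ω₂ sin(θ₂−θ₃) / [r₄ sin(θ₄−θ₃)].
Numerator sine = +0.99905; denominator sine = +0.98769.
Result = 0.1656·1.466·(+0.99905) / (0.2754·(+0.98769)) = +0.8917 rad/s; magnitude 0.8917 rad/s.

0.892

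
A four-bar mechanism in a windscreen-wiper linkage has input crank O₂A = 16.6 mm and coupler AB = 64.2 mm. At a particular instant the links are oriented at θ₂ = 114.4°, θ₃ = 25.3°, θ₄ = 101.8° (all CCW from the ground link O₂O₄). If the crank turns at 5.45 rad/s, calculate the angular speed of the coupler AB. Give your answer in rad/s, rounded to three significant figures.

ω₂ = 5.45 rad/s
Differentiating the loop-closure r₂e^{iθ₂}+r₃e^{iθ₃}=r₁+r₄e^{iθ₄} gives r₂ω₂e^{iθ₂}+r₃ω₃e^{iθ₃}=r₄ω₄e^{iθ₄}.
Eliminating the other unknown: ω₃ = r₂ω₂ sin(θ₄−θ₂) / [r₃ sin(θ₃−θ₄)].
Numerator sine = -0.21814; denominator sine = -0.97237.
Result = 0.0166·5.45·(-0.21814) / (0.0642·(-0.97237)) = +0.31614 rad/s; magnitude 0.31614 rad/s.

0.316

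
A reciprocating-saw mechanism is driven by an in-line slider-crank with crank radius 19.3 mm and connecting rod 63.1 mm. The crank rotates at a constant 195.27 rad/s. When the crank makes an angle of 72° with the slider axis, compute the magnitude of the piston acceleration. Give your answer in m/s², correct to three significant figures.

ω = 195.3 rad/s
x(θ) = r cosθ + √(L² − r² sin²θ); with ω constant, a = ω²·d²x/dθ².
d²x/dθ² = −r cosθ − r²(cos2θ)/√u − r⁴ sin²2θ/(4u^{3/2}),  u = L² − r² sin²θ = 0.00364469 m².
Substituting r = 0.0193 m, L = 0.0631 m, θ = 72°: d²x/dθ² = -0.0010269 m.
a = ω²·d²x/dθ² = (195.3)²·(-0.0010269) = -39.155 m/s²;  |a| = 39.155 m/s².

39.2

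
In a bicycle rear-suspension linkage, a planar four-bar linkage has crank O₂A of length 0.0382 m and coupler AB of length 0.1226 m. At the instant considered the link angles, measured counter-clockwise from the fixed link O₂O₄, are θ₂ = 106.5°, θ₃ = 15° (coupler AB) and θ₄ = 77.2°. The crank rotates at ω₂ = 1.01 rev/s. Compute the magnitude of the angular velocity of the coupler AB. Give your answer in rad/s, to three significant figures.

ω₂ = 6.346 rad/s (from 1.01 rev/s).
Differentiating the loop-closure r₂e^{iθ₂}+r₃e^{iθ₃}=r₁+r₄e^{iθ₄} gives r₂ω₂e^{iθ₂}+r₃ω₃e^{iθ₃}=r₄ω₄e^{iθ₄}.
Eliminating the other unknown: ω₃ = r₂ω₂ sin(θ₄−θ₂) / [r₃ sin(θ₃−θ₄)].
Numerator sine = -0.48938; denominator sine = -0.88458.
Result = 0.0382·6.346·(-0.48938) / (0.1226·(-0.88458)) = +1.0939 rad/s; magnitude 1.0939 rad/s.

1.09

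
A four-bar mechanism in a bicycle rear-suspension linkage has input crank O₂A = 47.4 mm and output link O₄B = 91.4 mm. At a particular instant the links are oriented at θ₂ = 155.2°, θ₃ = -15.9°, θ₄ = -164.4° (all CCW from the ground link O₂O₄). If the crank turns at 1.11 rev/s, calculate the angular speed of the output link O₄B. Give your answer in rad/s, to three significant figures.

1.07

ω₂ = 6.974 rad/s (from 1.11 rev/s).
Differentiating the loop-closure r₂e^{iθ₂}+r₃e^{iθ₃}=r₁+r₄e^{iθ₄} gives r₂ω₂e^{iθ₂}+r₃ω₃e^{iθ₃}=r₄ω₄e^{iθ₄}.
Eliminating the other unknown: ω₄ = r₂ω₂ sin(θ₂−θ₃) / [r₄ sin(θ₄−θ₃)].
Numerator sine = +0.15471; denominator sine = -0.52250.
Result = 0.0474·6.974·(+0.15471) / (0.0914·(-0.52250)) = -1.071 rad/s; magnitude 1.071 rad/s.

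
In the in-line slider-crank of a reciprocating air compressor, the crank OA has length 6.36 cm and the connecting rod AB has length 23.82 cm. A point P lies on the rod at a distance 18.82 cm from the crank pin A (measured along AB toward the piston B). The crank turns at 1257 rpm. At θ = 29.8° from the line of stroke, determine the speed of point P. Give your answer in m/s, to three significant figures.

ω = 131.6 rad/s.  Crank-pin speed |V_A| = rω = 8.3718 m/s, perpendicular to OA.
Rod angle: sinφ = −(r/L) sinθ ⇒ φ = -7.625°; ω_rod = −rω cosθ/√(L²−r²sin²θ) = -30.771 rad/s.
V_P = V_A + ω_rod × AP, with AP = 0.1882 m along the rod.
Components: V_Px = −rω sinθ − a·ω_rod·sinφ = -4.929 m/s;  V_Py = rω cosθ + a·ω_rod·cosφ = +1.5249 m/s.
|V_P| = √(V_Px² + V_Py²) = 5.1595 m/s.

5.16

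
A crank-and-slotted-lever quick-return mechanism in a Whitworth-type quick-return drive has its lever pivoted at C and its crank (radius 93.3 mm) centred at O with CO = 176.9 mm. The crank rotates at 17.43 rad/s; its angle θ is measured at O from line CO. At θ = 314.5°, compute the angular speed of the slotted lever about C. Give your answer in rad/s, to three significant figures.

ω = 17.43 rad/s
Crank pin A relative to C: A = (d + r cosθ, r sinθ); lever angle φ = atan2(r sinθ, d + r cosθ).
Differentiating tanφ: φ̇ = rω(d cosθ + r)/(d² + r² + 2dr cosθ).
d² + r² + 2dr cosθ = |CA|² = 0.0631352 m²;  d cosθ + r = +0.21729 m.
|ω_lever| = |0.0933·17.43·+0.21729| / 0.0631352 = 5.5969 rad/s.

5.60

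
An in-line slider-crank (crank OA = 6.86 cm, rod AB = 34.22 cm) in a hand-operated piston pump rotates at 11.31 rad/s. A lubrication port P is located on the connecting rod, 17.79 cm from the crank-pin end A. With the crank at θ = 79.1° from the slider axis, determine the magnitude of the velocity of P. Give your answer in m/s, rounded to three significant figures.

0.780

ω = 11.31 rad/s.  Crank-pin speed |V_A| = rω = 0.77587 m/s, perpendicular to OA.
Rod angle: sinφ = −(r/L) sinθ ⇒ φ = -11.353°; ω_rod = −rω cosθ/√(L²−r²sin²θ) = -0.43729 rad/s.
V_P = V_A + ω_rod × AP, with AP = 0.1779 m along the rod.
Components: V_Px = −rω sinθ − a·ω_rod·sinφ = -0.77718 m/s;  V_Py = rω cosθ + a·ω_rod·cosφ = +0.070441 m/s.
|V_P| = √(V_Px² + V_Py²) = 0.78037 m/s.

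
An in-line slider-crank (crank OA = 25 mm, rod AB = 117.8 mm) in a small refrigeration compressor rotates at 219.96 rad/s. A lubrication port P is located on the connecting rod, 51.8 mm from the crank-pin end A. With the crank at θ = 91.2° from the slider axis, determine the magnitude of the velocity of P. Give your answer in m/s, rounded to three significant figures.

ω = 220 rad/s.  Crank-pin speed |V_A| = rω = 5.499 m/s, perpendicular to OA.
Rod angle: sinφ = −(r/L) sinθ ⇒ φ = -12.250°; ω_rod = −rω cosθ/√(L²−r²sin²θ) = +1.0004 rad/s.
V_P = V_A + ω_rod × AP, with AP = 0.0518 m along the rod.
Components: V_Px = −rω sinθ − a·ω_rod·sinφ = -5.4868 m/s;  V_Py = rω cosθ + a·ω_rod·cosφ = -0.064522 m/s.
|V_P| = √(V_Px² + V_Py²) = 5.4872 m/s.

5.49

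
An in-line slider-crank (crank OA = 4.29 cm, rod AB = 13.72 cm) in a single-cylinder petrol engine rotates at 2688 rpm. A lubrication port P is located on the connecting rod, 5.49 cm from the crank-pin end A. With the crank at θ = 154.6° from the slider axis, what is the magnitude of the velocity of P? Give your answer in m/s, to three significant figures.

7.99

ω = 281.5 rad/s.  Crank-pin speed |V_A| = rω = 12.076 m/s, perpendicular to OA.
Rod angle: sinφ = −(r/L) sinθ ⇒ φ = -7.708°; ω_rod = −rω cosθ/√(L²−r²sin²θ) = +80.233 rad/s.
V_P = V_A + ω_rod × AP, with AP = 0.0549 m along the rod.
Components: V_Px = −rω sinθ − a·ω_rod·sinφ = -4.589 m/s;  V_Py = rω cosθ + a·ω_rod·cosφ = -6.5435 m/s.
|V_P| = √(V_Px² + V_Py²) = 7.9922 m/s.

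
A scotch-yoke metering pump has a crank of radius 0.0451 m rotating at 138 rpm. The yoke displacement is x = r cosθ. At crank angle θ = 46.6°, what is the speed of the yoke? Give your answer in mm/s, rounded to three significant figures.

474

ω = 14.45 rad/s (from 138 rpm).
x = r cosθ ⇒ ẋ = −rω sinθ.
|v| = rω|sinθ| = 0.0451·14.45·|sin 46.6°| = 0.47355 m/s = 473.55 mm/s.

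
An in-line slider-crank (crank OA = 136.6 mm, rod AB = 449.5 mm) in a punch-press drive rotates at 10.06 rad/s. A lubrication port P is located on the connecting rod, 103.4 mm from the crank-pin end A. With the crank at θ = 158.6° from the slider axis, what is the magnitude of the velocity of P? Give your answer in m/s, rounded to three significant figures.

ω = 10.06 rad/s.  Crank-pin speed |V_A| = rω = 1.3742 m/s, perpendicular to OA.
Rod angle: sinφ = −(r/L) sinθ ⇒ φ = -6.366°; ω_rod = −rω cosθ/√(L²−r²sin²θ) = +2.8641 rad/s.
V_P = V_A + ω_rod × AP, with AP = 0.1034 m along the rod.
Components: V_Px = −rω sinθ − a·ω_rod·sinφ = -0.46857 m/s;  V_Py = rω cosθ + a·ω_rod·cosφ = -0.98514 m/s.
|V_P| = √(V_Px² + V_Py²) = 1.0909 m/s.

1.09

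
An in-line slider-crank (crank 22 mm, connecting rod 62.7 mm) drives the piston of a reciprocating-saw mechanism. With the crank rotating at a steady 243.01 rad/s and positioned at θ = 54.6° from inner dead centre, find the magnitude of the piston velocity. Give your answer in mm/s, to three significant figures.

5280

ω = 243 rad/s
For an in-line slider-crank, x = r cosθ + √(L² − r² sin²θ), so v = −rω sinθ·[1 + r cosθ/√(L² − r² sin²θ)].
With r = 0.022 m, L = 0.0627 m, θ = 54.6°: √(L² − r² sin²θ) = 0.060081 m.
v = −0.022·243·0.81513·[1 + 0.022·0.57928/0.060081] = -5.2822 m/s.
|v| = 5.2822 m/s = 5282.2 mm/s.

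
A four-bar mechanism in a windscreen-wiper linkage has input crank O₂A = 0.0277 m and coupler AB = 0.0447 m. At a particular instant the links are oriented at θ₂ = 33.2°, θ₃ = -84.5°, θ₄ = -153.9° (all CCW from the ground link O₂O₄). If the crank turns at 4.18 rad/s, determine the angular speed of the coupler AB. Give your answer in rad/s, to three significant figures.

0.342

ω₂ = 4.18 rad/s
Differentiating the loop-closure r₂e^{iθ₂}+r₃e^{iθ₃}=r₁+r₄e^{iθ₄} gives r₂ω₂e^{iθ₂}+r₃ω₃e^{iθ₃}=r₄ω₄e^{iθ₄}.
Eliminating the other unknown: ω₃ = r₂ω₂ sin(θ₄−θ₂) / [r₃ sin(θ₃−θ₄)].
Numerator sine = +0.12360; denominator sine = +0.93606.
Result = 0.0277·4.18·(+0.12360) / (0.0447·(+0.93606)) = +0.34203 rad/s; magnitude 0.34203 rad/s.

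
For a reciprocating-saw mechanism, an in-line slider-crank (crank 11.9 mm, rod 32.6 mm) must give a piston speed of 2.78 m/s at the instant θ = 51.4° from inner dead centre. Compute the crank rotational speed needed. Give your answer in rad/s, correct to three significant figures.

242

For an in-line slider-crank, |v_piston| = rω|sinθ|·[1 + r cosθ/√(L² − r² sin²θ)].
With r = 0.0119 m, L = 0.0326 m, θ = 51.4°: the bracketed kinematic factor |dx/dθ| = 0.01151 m.
ω = v/|dx/dθ| = 2.78/0.01151 = 241.53 rad/s.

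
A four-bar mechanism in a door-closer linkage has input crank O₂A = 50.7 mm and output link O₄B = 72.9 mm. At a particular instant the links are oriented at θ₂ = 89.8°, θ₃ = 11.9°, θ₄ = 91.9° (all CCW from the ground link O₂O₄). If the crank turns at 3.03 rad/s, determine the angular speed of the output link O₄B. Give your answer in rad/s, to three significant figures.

2.09

ω₂ = 3.03 rad/s
Differentiating the loop-closure r₂e^{iθ₂}+r₃e^{iθ₃}=r₁+r₄e^{iθ₄} gives r₂ω₂e^{iθ₂}+r₃ω₃e^{iθ₃}=r₄ω₄e^{iθ₄}.
Eliminating the other unknown: ω₄ = r₂ω₂ sin(θ₂−θ₃) / [r₄ sin(θ₄−θ₃)].
Numerator sine = +0.97778; denominator sine = +0.98481.
Result = 0.0507·3.03·(+0.97778) / (0.0729·(+0.98481)) = +2.0923 rad/s; magnitude 2.0923 rad/s.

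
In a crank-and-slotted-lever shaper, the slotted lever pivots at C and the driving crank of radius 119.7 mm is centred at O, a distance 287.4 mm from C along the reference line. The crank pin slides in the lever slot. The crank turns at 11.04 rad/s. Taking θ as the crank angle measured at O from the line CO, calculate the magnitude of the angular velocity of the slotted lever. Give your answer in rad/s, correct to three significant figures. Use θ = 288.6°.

ω = 11.04 rad/s
Crank pin A relative to C: A = (d + r cosθ, r sinθ); lever angle φ = atan2(r sinθ, d + r cosθ).
Differentiating tanφ: φ̇ = rω(d cosθ + r)/(d² + r² + 2dr cosθ).
d² + r² + 2dr cosθ = |CA|² = 0.118872 m²;  d cosθ + r = +0.21137 m.
|ω_lever| = |0.1197·11.04·+0.21137| / 0.118872 = 2.3498 rad/s.

2.35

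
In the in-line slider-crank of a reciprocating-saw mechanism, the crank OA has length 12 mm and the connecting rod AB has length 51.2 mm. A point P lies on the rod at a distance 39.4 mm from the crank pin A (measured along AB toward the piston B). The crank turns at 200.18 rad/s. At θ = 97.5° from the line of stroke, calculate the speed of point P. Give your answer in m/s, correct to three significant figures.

ω = 200.2 rad/s.  Crank-pin speed |V_A| = rω = 2.4022 m/s, perpendicular to OA.
Rod angle: sinφ = −(r/L) sinθ ⇒ φ = -13.437°; ω_rod = −rω cosθ/√(L²−r²sin²θ) = +6.2963 rad/s.
V_P = V_A + ω_rod × AP, with AP = 0.0394 m along the rod.
Components: V_Px = −rω sinθ − a·ω_rod·sinφ = -2.324 m/s;  V_Py = rω cosθ + a·ω_rod·cosφ = -0.072262 m/s.
|V_P| = √(V_Px² + V_Py²) = 2.3251 m/s.

2.33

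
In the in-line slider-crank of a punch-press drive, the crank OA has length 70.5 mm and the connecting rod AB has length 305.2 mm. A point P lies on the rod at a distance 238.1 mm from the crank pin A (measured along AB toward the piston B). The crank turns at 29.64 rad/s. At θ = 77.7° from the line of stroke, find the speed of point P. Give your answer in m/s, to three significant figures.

2.12

ω = 29.64 rad/s.  Crank-pin speed |V_A| = rω = 2.0896 m/s, perpendicular to OA.
Rod angle: sinφ = −(r/L) sinθ ⇒ φ = -13.044°; ω_rod = −rω cosθ/√(L²−r²sin²θ) = -1.4972 rad/s.
V_P = V_A + ω_rod × AP, with AP = 0.2381 m along the rod.
Components: V_Px = −rω sinθ − a·ω_rod·sinφ = -2.1221 m/s;  V_Py = rω cosθ + a·ω_rod·cosφ = +0.097869 m/s.
|V_P| = √(V_Px² + V_Py²) = 2.1244 m/s.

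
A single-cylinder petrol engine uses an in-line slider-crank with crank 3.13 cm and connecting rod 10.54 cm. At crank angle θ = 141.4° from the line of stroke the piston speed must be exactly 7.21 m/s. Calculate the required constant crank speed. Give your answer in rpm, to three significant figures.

4620

For an in-line slider-crank, |v_piston| = rω|sinθ|·[1 + r cosθ/√(L² − r² sin²θ)].
With r = 0.0313 m, L = 0.1054 m, θ = 141.4°: the bracketed kinematic factor |dx/dθ| = 0.014916 m.
ω = v/|dx/dθ| = 7.21/0.014916 = 483.39 rad/s.
N = 60ω/(2π) = 4616 rpm.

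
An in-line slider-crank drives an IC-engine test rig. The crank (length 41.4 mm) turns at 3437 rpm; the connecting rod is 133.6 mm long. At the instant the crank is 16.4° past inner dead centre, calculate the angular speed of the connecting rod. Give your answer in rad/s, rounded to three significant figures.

ω = 359.9 rad/s (converted from 3437 rpm).
The rod makes angle φ with the slider axis where L sinφ = r sinθ; differentiating, L cosφ·φ̇ = r ω cosθ.
L cosφ = √(L² − r² sin²θ) = 0.13309 m.
|ω_rod| = r ω |cosθ| / √(L² − r² sin²θ) = 0.0414·359.9·0.95931/0.13309 = 107.41 rad/s.

107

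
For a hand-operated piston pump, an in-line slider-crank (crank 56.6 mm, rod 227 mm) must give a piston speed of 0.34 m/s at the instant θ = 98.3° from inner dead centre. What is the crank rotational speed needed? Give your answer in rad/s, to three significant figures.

6.30

For an in-line slider-crank, |v_piston| = rω|sinθ|·[1 + r cosθ/√(L² − r² sin²θ)].
With r = 0.0566 m, L = 0.227 m, θ = 98.3°: the bracketed kinematic factor |dx/dθ| = 0.053927 m.
ω = v/|dx/dθ| = 0.34/0.053927 = 6.3048 rad/s.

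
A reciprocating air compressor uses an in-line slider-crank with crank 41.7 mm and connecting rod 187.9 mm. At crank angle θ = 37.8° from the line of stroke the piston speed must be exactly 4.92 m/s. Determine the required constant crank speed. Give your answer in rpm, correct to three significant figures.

For an in-line slider-crank, |v_piston| = rω|sinθ|·[1 + r cosθ/√(L² − r² sin²θ)].
With r = 0.0417 m, L = 0.1879 m, θ = 37.8°: the bracketed kinematic factor |dx/dθ| = 0.030082 m.
ω = v/|dx/dθ| = 4.92/0.030082 = 163.55 rad/s.
N = 60ω/(2π) = 1561.8 rpm.

1560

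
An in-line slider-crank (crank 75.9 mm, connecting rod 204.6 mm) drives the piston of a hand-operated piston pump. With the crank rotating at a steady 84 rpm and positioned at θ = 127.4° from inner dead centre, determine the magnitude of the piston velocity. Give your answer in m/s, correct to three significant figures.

0.405

ω = 2π·84/60 = 8.796 rad/s
For an in-line slider-crank, x = r cosθ + √(L² − r² sin²θ), so v = −rω sinθ·[1 + r cosθ/√(L² − r² sin²θ)].
With r = 0.0759 m, L = 0.2046 m, θ = 127.4°: √(L² − r² sin²θ) = 0.19551 m.
v = −0.0759·8.796·0.79441·[1 + 0.0759·-0.60738/0.19551] = -0.40533 m/s.
|v| = 0.40533 m/s.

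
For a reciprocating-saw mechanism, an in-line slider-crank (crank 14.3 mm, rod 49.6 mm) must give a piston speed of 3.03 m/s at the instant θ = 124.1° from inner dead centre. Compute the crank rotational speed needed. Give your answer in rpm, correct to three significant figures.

2930

For an in-line slider-crank, |v_piston| = rω|sinθ|·[1 + r cosθ/√(L² − r² sin²θ)].
With r = 0.0143 m, L = 0.0496 m, θ = 124.1°: the bracketed kinematic factor |dx/dθ| = 0.0098703 m.
ω = v/|dx/dθ| = 3.03/0.0098703 = 306.98 rad/s.
N = 60ω/(2π) = 2931.5 rpm.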